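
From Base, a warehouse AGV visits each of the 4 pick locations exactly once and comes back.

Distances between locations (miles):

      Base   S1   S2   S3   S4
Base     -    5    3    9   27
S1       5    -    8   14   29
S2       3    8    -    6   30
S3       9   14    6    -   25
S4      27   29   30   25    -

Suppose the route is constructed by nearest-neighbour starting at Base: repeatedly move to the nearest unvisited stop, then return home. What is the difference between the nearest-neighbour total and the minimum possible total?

Base: S2=3, S1=5, S3=9, S4=27 ⇒ S2
S2: S3=6, S1=8, S4=30 ⇒ S3
S3: S1=14, S4=25 ⇒ S1
S1: S4=29 ⇒ S4
NN route Base → S2 → S3 → S1 → S4 → Base costs 79.
Optimal: Base → S1 → S4 → S3 → S2 → Base costs 68 (by enumerating all 12 distinct tours).
Excess = 79 − 68 = 11.

11 miles longer than the optimal tour.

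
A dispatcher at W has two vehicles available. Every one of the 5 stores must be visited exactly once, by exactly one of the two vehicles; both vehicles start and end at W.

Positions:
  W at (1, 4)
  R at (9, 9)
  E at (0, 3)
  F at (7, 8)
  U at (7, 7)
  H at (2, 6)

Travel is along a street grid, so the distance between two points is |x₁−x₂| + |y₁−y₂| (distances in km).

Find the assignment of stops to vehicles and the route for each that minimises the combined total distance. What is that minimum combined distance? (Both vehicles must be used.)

Minimum combined distance: 30 km.

There are 2^4 − 1 = 15 ways to divide the 5 stops into two non-empty groups. For each, the best each vehicle can do is its own shortest tour through its group:
  {R} + {E, F, U, H}: 26 + 24 = 50
  {E} + {R, F, U, H}: 4 + 26 = 30
  {R, E} + {F, U, H}: 30 + 20 = 50
  {F} + {R, E, U, H}: 20 + 30 = 50
  {R, F} + {E, U, H}: 26 + 22 = 48
  {E, F} + {R, U, H}: 24 + 26 = 50
  … (15 splits in total)
Best: vehicle 1 W → E → W = 4; vehicle 2 W → R → F → U → H → W = 26; combined 30.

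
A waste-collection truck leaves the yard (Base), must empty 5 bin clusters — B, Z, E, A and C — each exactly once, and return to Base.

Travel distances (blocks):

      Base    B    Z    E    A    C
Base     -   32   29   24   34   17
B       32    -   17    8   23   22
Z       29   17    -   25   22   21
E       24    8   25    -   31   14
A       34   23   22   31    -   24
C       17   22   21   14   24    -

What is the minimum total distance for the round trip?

Minimum total distance: 112 blocks.

There are 60 distinct closed tours to check (reversals are equivalent).
Base-B-Z-E-A-C-Base: 32+17+25+31+24+17 = 146
Base-B-Z-E-C-A-Base: 32+17+25+14+24+34 = 146
Base-B-Z-A-E-C-Base: 32+17+22+31+14+17 = 133
Base-B-Z-A-C-E-Base: 32+17+22+24+14+24 = 133
Base-B-Z-C-E-A-Base: 32+17+21+14+31+34 = 149
Base-B-Z-C-A-E-Base: 32+17+21+24+31+24 = 149
Base-B-E-Z-A-C-Base: 32+8+25+22+24+17 = 128
Base-B-E-Z-C-A-Base: 32+8+25+21+24+34 = 144
Base-B-E-A-Z-C-Base: 32+8+31+22+21+17 = 131
Base-B-E-A-C-Z-Base: 32+8+31+24+21+29 = 145
Base-B-E-C-Z-A-Base: 32+8+14+21+22+34 = 131
Base-B-E-C-A-Z-Base: 32+8+14+24+22+29 = 129
Base-B-A-Z-E-C-Base: 32+23+22+25+14+17 = 133
Base-B-A-Z-C-E-Base: 32+23+22+21+14+24 = 136
… (46 more)
Base-E-B-Z-A-C-Base: 24+8+17+22+24+17 = 112  ← best
The minimum is 112.
One optimal route: Base → E → B → Z → A → C → Base (or its reverse).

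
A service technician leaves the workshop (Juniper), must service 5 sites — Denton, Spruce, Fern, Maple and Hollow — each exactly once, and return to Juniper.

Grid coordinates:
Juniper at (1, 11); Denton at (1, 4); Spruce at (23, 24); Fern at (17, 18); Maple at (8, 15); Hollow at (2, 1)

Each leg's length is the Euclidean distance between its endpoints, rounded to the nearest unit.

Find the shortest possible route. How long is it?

With 5 stops there are 5!/2 = 60 distinct round trips (a route and its reverse cost the same).
Juniper - Denton - Spruce - Fern - Maple - Hollow - Juniper: 7+30+8+9+15+10 = 79
Juniper - Denton - Spruce - Fern - Hollow - Maple - Juniper: 7+30+8+23+15+8 = 91
Juniper - Denton - Spruce - Maple - Fern - Hollow - Juniper: 7+30+17+9+23+10 = 96
Juniper - Denton - Spruce - Maple - Hollow - Fern - Juniper: 7+30+17+15+23+17 = 109
Juniper - Denton - Spruce - Hollow - Fern - Maple - Juniper: 7+30+31+23+9+8 = 108
Juniper - Denton - Spruce - Hollow - Maple - Fern - Juniper: 7+30+31+15+9+17 = 109
Juniper - Denton - Fern - Spruce - Maple - Hollow - Juniper: 7+21+8+17+15+10 = 78
Juniper - Denton - Fern - Spruce - Hollow - Maple - Juniper: 7+21+8+31+15+8 = 90
Juniper - Denton - Fern - Maple - Spruce - Hollow - Juniper: 7+21+9+17+31+10 = 95
Juniper - Denton - Fern - Maple - Hollow - Spruce - Juniper: 7+21+9+15+31+26 = 109
Juniper - Denton - Fern - Hollow - Spruce - Maple - Juniper: 7+21+23+31+17+8 = 107
Juniper - Denton - Fern - Hollow - Maple - Spruce - Juniper: 7+21+23+15+17+26 = 109
Juniper - Denton - Maple - Spruce - Fern - Hollow - Juniper: 7+13+17+8+23+10 = 78
Juniper - Denton - Maple - Spruce - Hollow - Fern - Juniper: 7+13+17+31+23+17 = 108
… (46 more)
Juniper - Denton - Hollow - Spruce - Fern - Maple - Juniper: 7+3+31+8+9+8 = 66  ← best
The minimum is 66.
One optimal route: Juniper → Denton → Hollow → Spruce → Fern → Maple → Juniper (or its reverse).

Shortest round trip = 66.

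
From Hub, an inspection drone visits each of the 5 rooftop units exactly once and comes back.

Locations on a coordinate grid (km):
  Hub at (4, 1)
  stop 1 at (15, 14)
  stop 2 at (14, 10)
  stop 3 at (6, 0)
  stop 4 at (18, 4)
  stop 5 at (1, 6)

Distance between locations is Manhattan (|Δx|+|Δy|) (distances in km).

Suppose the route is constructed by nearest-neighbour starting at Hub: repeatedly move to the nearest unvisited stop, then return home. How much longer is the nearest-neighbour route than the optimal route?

Hub: stop 3=3, stop 5=8, stop 4=17, stop 2=19, stop 1=24 ⇒ stop 3
stop 3: stop 5=11, stop 4=16, stop 2=18, stop 1=23 ⇒ stop 5
stop 5: stop 2=17, stop 4=19, stop 1=22 ⇒ stop 2
stop 2: stop 1=5, stop 4=10 ⇒ stop 1
stop 1: stop 4=13 ⇒ stop 4
NN route Hub → stop 3 → stop 5 → stop 2 → stop 1 → stop 4 → Hub costs 66.
Optimal: Hub → stop 3 → stop 4 → stop 1 → stop 2 → stop 5 → Hub costs 62 (by enumerating all 60 distinct tours).
Excess = 66 − 62 = 4.

The nearest-neighbour route is 4 km longer than optimal.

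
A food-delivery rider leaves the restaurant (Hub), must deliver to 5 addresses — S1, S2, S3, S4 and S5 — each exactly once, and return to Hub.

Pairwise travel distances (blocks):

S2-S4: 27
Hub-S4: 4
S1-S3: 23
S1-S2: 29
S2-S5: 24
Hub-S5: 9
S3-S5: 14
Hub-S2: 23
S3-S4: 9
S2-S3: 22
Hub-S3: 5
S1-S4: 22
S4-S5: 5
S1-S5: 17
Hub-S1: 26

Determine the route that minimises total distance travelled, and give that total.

82 blocks — the shortest possible round trip.

With 5 stops there are 5!/2 = 60 distinct round trips (a route and its reverse cost the same).
Hub-S1-S2-S3-S4-S5-Hub: 26+29+22+9+5+9 = 100
Hub-S1-S2-S3-S5-S4-Hub: 26+29+22+14+5+4 = 100
Hub-S1-S2-S4-S3-S5-Hub: 26+29+27+9+14+9 = 114
Hub-S1-S2-S4-S5-S3-Hub: 26+29+27+5+14+5 = 106
Hub-S1-S2-S5-S3-S4-Hub: 26+29+24+14+9+4 = 106
Hub-S1-S2-S5-S4-S3-Hub: 26+29+24+5+9+5 = 98
Hub-S1-S3-S2-S4-S5-Hub: 26+23+22+27+5+9 = 112
Hub-S1-S3-S2-S5-S4-Hub: 26+23+22+24+5+4 = 104
Hub-S1-S3-S4-S2-S5-Hub: 26+23+9+27+24+9 = 118
Hub-S1-S3-S4-S5-S2-Hub: 26+23+9+5+24+23 = 110
Hub-S1-S3-S5-S2-S4-Hub: 26+23+14+24+27+4 = 118
Hub-S1-S3-S5-S4-S2-Hub: 26+23+14+5+27+23 = 118
Hub-S1-S4-S2-S3-S5-Hub: 26+22+27+22+14+9 = 120
Hub-S1-S4-S2-S5-S3-Hub: 26+22+27+24+14+5 = 118
… (46 more)
Hub-S3-S2-S1-S5-S4-Hub: 5+22+29+17+5+4 = 82  ← best
The minimum is 82.
One optimal route: Hub → S3 → S2 → S1 → S5 → S4 → Hub (or its reverse).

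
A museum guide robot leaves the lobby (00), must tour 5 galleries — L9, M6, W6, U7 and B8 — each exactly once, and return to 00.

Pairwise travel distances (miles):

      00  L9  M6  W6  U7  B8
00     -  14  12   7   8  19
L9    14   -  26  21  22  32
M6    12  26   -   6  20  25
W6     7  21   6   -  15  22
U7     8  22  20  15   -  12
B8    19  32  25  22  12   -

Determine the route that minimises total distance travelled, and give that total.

There are 60 distinct closed tours to check (reversals are equivalent).
00 - L9 - M6 - W6 - U7 - B8 - 00: 14+26+6+15+12+19 = 92
00 - L9 - M6 - W6 - B8 - U7 - 00: 14+26+6+22+12+8 = 88
00 - L9 - M6 - U7 - W6 - B8 - 00: 14+26+20+15+22+19 = 116
00 - L9 - M6 - U7 - B8 - W6 - 00: 14+26+20+12+22+7 = 101
00 - L9 - M6 - B8 - W6 - U7 - 00: 14+26+25+22+15+8 = 110
00 - L9 - M6 - B8 - U7 - W6 - 00: 14+26+25+12+15+7 = 99
00 - L9 - W6 - M6 - U7 - B8 - 00: 14+21+6+20+12+19 = 92
00 - L9 - W6 - M6 - B8 - U7 - 00: 14+21+6+25+12+8 = 86
00 - L9 - W6 - U7 - M6 - B8 - 00: 14+21+15+20+25+19 = 114
00 - L9 - W6 - U7 - B8 - M6 - 00: 14+21+15+12+25+12 = 99
00 - L9 - W6 - B8 - M6 - U7 - 00: 14+21+22+25+20+8 = 110
00 - L9 - W6 - B8 - U7 - M6 - 00: 14+21+22+12+20+12 = 101
00 - L9 - U7 - M6 - W6 - B8 - 00: 14+22+20+6+22+19 = 103
00 - L9 - U7 - M6 - B8 - W6 - 00: 14+22+20+25+22+7 = 110
… (46 more)
The minimum is 86.
One optimal route: 00 → L9 → W6 → M6 → B8 → U7 → 00 (or its reverse).

Shortest round trip = 86 miles.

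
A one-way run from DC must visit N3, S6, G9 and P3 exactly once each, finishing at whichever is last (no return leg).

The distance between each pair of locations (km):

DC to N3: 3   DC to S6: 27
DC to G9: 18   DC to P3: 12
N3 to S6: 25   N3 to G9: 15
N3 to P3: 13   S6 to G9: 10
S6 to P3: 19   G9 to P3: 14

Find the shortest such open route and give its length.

Shortest open route: 40 km.

There are 4! = 24 possible orderings.
DC→N3→S6→G9→P3: 3+25+10+14 = 52
DC→N3→S6→P3→G9: 3+25+19+14 = 61
DC→N3→G9→S6→P3: 3+15+10+19 = 47
DC→N3→G9→P3→S6: 3+15+14+19 = 51
DC→N3→P3→S6→G9: 3+13+19+10 = 45
DC→N3→P3→G9→S6: 3+13+14+10 = 40
DC→S6→N3→G9→P3: 27+25+15+14 = 81
DC→S6→N3→P3→G9: 27+25+13+14 = 79
DC→S6→G9→N3→P3: 27+10+15+13 = 65
DC→S6→G9→P3→N3: 27+10+14+13 = 64
DC→S6→P3→N3→G9: 27+19+13+15 = 74
DC→S6→P3→G9→N3: 27+19+14+15 = 75
DC→G9→N3→S6→P3: 18+15+25+19 = 77
DC→G9→N3→P3→S6: 18+15+13+19 = 65
… (10 more)
The minimum is 40.
One shortest path: DC → N3 → P3 → G9 → S6.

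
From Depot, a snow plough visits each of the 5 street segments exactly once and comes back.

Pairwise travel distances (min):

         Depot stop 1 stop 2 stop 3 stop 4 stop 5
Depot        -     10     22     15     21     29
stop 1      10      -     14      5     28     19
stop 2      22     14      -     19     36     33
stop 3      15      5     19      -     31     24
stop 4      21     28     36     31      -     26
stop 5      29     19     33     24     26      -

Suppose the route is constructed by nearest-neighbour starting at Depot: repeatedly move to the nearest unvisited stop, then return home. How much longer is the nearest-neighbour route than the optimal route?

The nearest-neighbour route is 2 min longer than optimal.

From Depot: stop 1=10, stop 3=15, stop 4=21, stop 2=22, stop 5=29 → choose stop 1 (10).
From stop 1: stop 3=5, stop 2=14, stop 5=19, stop 4=28 → choose stop 3 (5).
From stop 3: stop 2=19, stop 5=24, stop 4=31 → choose stop 2 (19).
From stop 2: stop 5=33, stop 4=36 → choose stop 5 (33).
From stop 5: stop 4=26 → choose stop 4 (26).
NN route Depot → stop 1 → stop 3 → stop 2 → stop 5 → stop 4 → Depot costs 114.
Optimal: Depot → stop 2 → stop 1 → stop 3 → stop 5 → stop 4 → Depot costs 112 (by enumerating all 60 distinct tours).
Excess = 114 − 112 = 2.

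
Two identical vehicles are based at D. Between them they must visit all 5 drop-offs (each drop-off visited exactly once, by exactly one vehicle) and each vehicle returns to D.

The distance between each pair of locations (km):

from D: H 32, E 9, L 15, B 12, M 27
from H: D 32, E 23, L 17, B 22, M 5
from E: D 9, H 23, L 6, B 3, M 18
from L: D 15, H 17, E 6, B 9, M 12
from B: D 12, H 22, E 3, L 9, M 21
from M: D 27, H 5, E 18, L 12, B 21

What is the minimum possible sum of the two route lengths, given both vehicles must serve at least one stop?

Try each way of splitting the stops between the two vehicles (each non-empty) and, for each split, find the best tour for each vehicle:
  {H} + {E, L, B, M}: 64 + 60 = 124
  {E} + {H, L, B, M}: 18 + 66 = 84
  {H, E} + {L, B, M}: 64 + 60 = 124
  {L} + {H, E, B, M}: 30 + 66 = 96
  {H, L} + {E, B, M}: 64 + 60 = 124
  {E, L} + {H, B, M}: 30 + 66 = 96
  … (15 splits in total)
Best: vehicle 1 D → E → D = 18; vehicle 2 D → L → M → H → B → D = 66; combined 84.

84 km — the smallest possible combined total.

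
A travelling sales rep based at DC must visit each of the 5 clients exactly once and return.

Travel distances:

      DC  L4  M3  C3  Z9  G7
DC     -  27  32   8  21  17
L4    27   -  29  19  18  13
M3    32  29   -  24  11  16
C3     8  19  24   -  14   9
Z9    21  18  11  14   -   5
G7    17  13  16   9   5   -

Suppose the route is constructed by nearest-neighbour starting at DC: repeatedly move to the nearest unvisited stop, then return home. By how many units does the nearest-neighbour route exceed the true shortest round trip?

The nearest-neighbour route is 1 longer than optimal.

From DC: C3=8, G7=17, Z9=21, L4=27, M3=32 → choose C3 (8).
From C3: G7=9, Z9=14, L4=19, M3=24 → choose G7 (9).
From G7: Z9=5, L4=13, M3=16 → choose Z9 (5).
From Z9: M3=11, L4=18 → choose M3 (11).
From M3: L4=29 → choose L4 (29).
NN route DC → C3 → G7 → Z9 → M3 → L4 → DC costs 89.
Optimal: DC → L4 → G7 → Z9 → M3 → C3 → DC costs 88 (by enumerating all 60 distinct tours).
Excess = 89 − 88 = 1.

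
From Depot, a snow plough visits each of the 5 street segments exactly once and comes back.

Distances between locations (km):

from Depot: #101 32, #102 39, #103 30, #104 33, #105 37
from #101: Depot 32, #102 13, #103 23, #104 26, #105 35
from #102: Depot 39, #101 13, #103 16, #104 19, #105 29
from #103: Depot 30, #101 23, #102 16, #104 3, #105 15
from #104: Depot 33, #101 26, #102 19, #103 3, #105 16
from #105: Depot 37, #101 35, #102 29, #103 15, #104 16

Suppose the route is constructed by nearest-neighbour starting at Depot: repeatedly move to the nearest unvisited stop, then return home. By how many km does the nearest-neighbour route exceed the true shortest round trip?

The nearest-neighbour route is 6 km longer than optimal.

Depot: #103=30, #101=32, #104=33, #105=37, #102=39 ⇒ #103
#103: #104=3, #105=15, #102=16, #101=23 ⇒ #104
#104: #105=16, #102=19, #101=26 ⇒ #105
#105: #102=29, #101=35 ⇒ #102
#102: #101=13 ⇒ #101
NN route Depot → #103 → #104 → #105 → #102 → #101 → Depot costs 123.
Optimal: Depot → #101 → #102 → #103 → #104 → #105 → Depot costs 117 (by enumerating all 60 distinct tours).
Excess = 123 − 117 = 6.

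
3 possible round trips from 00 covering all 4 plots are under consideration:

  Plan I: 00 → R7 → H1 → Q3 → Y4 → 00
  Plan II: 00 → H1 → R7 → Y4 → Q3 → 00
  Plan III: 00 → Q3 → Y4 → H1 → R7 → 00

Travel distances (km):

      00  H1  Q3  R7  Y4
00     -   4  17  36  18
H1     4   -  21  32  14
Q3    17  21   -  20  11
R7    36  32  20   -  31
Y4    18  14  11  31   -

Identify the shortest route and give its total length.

Shortest is Plan II, total 95 km.

Plan I: 36 + 32 + 21 + 11 + 18 = 118
Plan II: 4 + 32 + 31 + 11 + 17 = 95
Plan III: 17 + 11 + 14 + 32 + 36 = 110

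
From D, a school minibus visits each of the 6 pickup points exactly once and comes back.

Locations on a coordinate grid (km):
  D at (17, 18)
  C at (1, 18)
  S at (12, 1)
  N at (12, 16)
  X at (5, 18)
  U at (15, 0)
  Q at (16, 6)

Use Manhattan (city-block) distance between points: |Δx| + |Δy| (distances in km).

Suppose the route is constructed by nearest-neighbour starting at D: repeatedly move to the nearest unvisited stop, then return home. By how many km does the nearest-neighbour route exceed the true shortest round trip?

D: N=7, X=12, Q=13, C=16, U=20, S=22 ⇒ N
N: X=9, C=13, Q=14, S=15, U=19 ⇒ X
X: C=4, Q=23, S=24, U=28 ⇒ C
C: Q=27, S=28, U=32 ⇒ Q
Q: U=7, S=9 ⇒ U
U: S=4 ⇒ S
NN route D → N → X → C → Q → U → S → D costs 80.
Optimal: D → C → X → N → S → U → Q → D costs 68 (by enumerating all 360 distinct tours).
Excess = 80 − 68 = 12.

The nearest-neighbour route is 12 km longer than optimal.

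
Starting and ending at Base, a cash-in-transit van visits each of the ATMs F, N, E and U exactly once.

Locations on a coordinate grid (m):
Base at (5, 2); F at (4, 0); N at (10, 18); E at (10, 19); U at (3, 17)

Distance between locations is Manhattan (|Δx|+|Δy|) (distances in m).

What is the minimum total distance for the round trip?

Shortest round trip = 52 m.

Base → F → N → E → U → Base: 3+24+1+9+17 = 54
Base → F → N → U → E → Base: 3+24+8+9+22 = 66
Base → F → E → N → U → Base: 3+25+1+8+17 = 54
Base → F → E → U → N → Base: 3+25+9+8+21 = 66
Base → F → U → N → E → Base: 3+18+8+1+22 = 52
Base → F → U → E → N → Base: 3+18+9+1+21 = 52
Base → N → F → E → U → Base: 21+24+25+9+17 = 96
Base → N → F → U → E → Base: 21+24+18+9+22 = 94
Base → N → E → F → U → Base: 21+1+25+18+17 = 82
Base → N → U → F → E → Base: 21+8+18+25+22 = 94
Base → E → F → N → U → Base: 22+25+24+8+17 = 96
Base → E → N → F → U → Base: 22+1+24+18+17 = 82
The minimum is 52.
One optimal route: Base → F → U → N → E → Base (or its reverse).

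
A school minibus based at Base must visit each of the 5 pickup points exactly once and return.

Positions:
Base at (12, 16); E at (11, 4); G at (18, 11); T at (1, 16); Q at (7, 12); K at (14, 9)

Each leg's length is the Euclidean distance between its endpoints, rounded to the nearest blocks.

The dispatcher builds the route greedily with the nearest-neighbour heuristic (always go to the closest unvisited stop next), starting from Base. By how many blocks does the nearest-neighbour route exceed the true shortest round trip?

The nearest-neighbour route is 9 blocks longer than optimal.

Base: Q=6, K=7, G=8, T=11, E=12 ⇒ Q
Q: T=7, K=8, E=9, G=11 ⇒ T
T: K=15, E=16, G=18 ⇒ K
K: G=4, E=6 ⇒ G
G: E=10 ⇒ E
NN route Base → Q → T → K → G → E → Base costs 54.
Optimal: Base → G → K → E → Q → T → Base costs 45 (by enumerating all 60 distinct tours).
Excess = 54 − 45 = 9.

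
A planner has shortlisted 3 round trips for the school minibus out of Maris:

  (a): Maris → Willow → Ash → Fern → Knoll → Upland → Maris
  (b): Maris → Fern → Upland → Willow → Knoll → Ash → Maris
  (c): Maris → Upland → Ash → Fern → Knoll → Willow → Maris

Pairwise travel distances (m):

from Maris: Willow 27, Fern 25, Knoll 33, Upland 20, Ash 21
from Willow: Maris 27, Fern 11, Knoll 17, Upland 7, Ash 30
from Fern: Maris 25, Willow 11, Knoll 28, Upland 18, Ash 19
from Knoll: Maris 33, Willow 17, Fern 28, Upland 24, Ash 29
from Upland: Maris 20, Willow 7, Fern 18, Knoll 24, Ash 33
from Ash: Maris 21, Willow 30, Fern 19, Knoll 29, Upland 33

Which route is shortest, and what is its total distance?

Shortest is (b), total 117 m.

(a): 27 + 30 + 19 + 28 + 24 + 20 = 148
(b): 25 + 18 + 7 + 17 + 29 + 21 = 117
(c): 20 + 33 + 19 + 28 + 17 + 27 = 144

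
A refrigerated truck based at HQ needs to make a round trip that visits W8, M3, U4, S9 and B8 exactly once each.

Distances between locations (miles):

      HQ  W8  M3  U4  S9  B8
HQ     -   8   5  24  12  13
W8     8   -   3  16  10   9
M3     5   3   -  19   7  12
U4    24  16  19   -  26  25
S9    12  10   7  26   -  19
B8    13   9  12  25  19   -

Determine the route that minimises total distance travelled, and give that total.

Minimum total distance: 76 miles.

There are 60 distinct closed tours to check (reversals are equivalent).
HQ → W8 → M3 → U4 → S9 → B8 → HQ: 8+3+19+26+19+13 = 88
HQ → W8 → M3 → U4 → B8 → S9 → HQ: 8+3+19+25+19+12 = 86
HQ → W8 → M3 → S9 → U4 → B8 → HQ: 8+3+7+26+25+13 = 82
HQ → W8 → M3 → S9 → B8 → U4 → HQ: 8+3+7+19+25+24 = 86
HQ → W8 → M3 → B8 → U4 → S9 → HQ: 8+3+12+25+26+12 = 86
HQ → W8 → M3 → B8 → S9 → U4 → HQ: 8+3+12+19+26+24 = 92
HQ → W8 → U4 → M3 → S9 → B8 → HQ: 8+16+19+7+19+13 = 82
HQ → W8 → U4 → M3 → B8 → S9 → HQ: 8+16+19+12+19+12 = 86
HQ → W8 → U4 → S9 → M3 → B8 → HQ: 8+16+26+7+12+13 = 82
HQ → W8 → U4 → S9 → B8 → M3 → HQ: 8+16+26+19+12+5 = 86
HQ → W8 → U4 → B8 → M3 → S9 → HQ: 8+16+25+12+7+12 = 80
HQ → W8 → U4 → B8 → S9 → M3 → HQ: 8+16+25+19+7+5 = 80
HQ → W8 → S9 → M3 → U4 → B8 → HQ: 8+10+7+19+25+13 = 82
HQ → W8 → S9 → M3 → B8 → U4 → HQ: 8+10+7+12+25+24 = 86
… (46 more)
HQ → M3 → S9 → W8 → U4 → B8 → HQ: 5+7+10+16+25+13 = 76  ← best
The minimum is 76.
One optimal route: HQ → M3 → S9 → W8 → U4 → B8 → HQ (or its reverse).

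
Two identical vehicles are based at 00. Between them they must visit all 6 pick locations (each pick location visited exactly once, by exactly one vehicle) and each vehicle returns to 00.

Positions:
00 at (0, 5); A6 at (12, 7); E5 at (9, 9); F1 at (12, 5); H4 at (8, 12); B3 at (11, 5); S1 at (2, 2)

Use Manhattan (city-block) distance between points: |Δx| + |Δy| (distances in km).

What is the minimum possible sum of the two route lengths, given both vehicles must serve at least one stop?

Minimum combined distance: 48 km.

Try each way of splitting the stops between the two vehicles (each non-empty) and, for each split, find the best tour for each vehicle:
  {A6} + {E5, F1, H4, B3, S1}: 28 + 44 = 72
  {E5} + {A6, F1, H4, B3, S1}: 26 + 44 = 70
  {A6, E5} + {F1, H4, B3, S1}: 32 + 44 = 76
  {F1} + {A6, E5, H4, B3, S1}: 24 + 44 = 68
  {A6, F1} + {E5, H4, B3, S1}: 28 + 42 = 70
  {E5, F1} + {A6, H4, B3, S1}: 32 + 44 = 76
  … (31 splits in total)
  {A6, E5, F1, H4, B3} + {S1}: 38 + 10 = 48  ← best
Best: vehicle 1 00 → H4 → E5 → A6 → F1 → B3 → 00 = 38; vehicle 2 00 → S1 → 00 = 10; combined 48.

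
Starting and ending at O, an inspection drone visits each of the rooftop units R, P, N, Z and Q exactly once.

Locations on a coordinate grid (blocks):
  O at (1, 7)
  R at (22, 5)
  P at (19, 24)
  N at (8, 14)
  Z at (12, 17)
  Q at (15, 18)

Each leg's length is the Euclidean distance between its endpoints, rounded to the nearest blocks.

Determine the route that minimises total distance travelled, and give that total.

With 5 stops there are 5!/2 = 60 distinct round trips (a route and its reverse cost the same).
O → R → P → N → Z → Q → O: 21+19+15+5+3+18 = 81
O → R → P → N → Q → Z → O: 21+19+15+8+3+15 = 81
O → R → P → Z → N → Q → O: 21+19+10+5+8+18 = 81
O → R → P → Z → Q → N → O: 21+19+10+3+8+10 = 71
O → R → P → Q → N → Z → O: 21+19+7+8+5+15 = 75
O → R → P → Q → Z → N → O: 21+19+7+3+5+10 = 65
O → R → N → P → Z → Q → O: 21+17+15+10+3+18 = 84
O → R → N → P → Q → Z → O: 21+17+15+7+3+15 = 78
O → R → N → Z → P → Q → O: 21+17+5+10+7+18 = 78
O → R → N → Z → Q → P → O: 21+17+5+3+7+25 = 78
O → R → N → Q → P → Z → O: 21+17+8+7+10+15 = 78
O → R → N → Q → Z → P → O: 21+17+8+3+10+25 = 84
O → R → Z → P → N → Q → O: 21+16+10+15+8+18 = 88
O → R → Z → P → Q → N → O: 21+16+10+7+8+10 = 72
… (46 more)
The minimum is 65.
One optimal route: O → R → P → Q → Z → N → O (or its reverse).

Shortest round trip = 65 blocks.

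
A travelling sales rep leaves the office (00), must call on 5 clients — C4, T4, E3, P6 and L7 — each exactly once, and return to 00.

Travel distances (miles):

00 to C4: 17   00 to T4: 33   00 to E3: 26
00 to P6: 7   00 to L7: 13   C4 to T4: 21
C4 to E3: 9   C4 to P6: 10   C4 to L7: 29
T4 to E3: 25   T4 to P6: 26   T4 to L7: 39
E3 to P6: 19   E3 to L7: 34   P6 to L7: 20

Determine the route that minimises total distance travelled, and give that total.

With 5 stops there are 5!/2 = 60 distinct round trips (a route and its reverse cost the same).
00→C4→T4→E3→P6→L7→00: 17+21+25+19+20+13 = 115
00→C4→T4→E3→L7→P6→00: 17+21+25+34+20+7 = 124
00→C4→T4→P6→E3→L7→00: 17+21+26+19+34+13 = 130
00→C4→T4→P6→L7→E3→00: 17+21+26+20+34+26 = 144
00→C4→T4→L7→E3→P6→00: 17+21+39+34+19+7 = 137
00→C4→T4→L7→P6→E3→00: 17+21+39+20+19+26 = 142
00→C4→E3→T4→P6→L7→00: 17+9+25+26+20+13 = 110
00→C4→E3→T4→L7→P6→00: 17+9+25+39+20+7 = 117
00→C4→E3→P6→T4→L7→00: 17+9+19+26+39+13 = 123
00→C4→E3→P6→L7→T4→00: 17+9+19+20+39+33 = 137
00→C4→E3→L7→T4→P6→00: 17+9+34+39+26+7 = 132
00→C4→E3→L7→P6→T4→00: 17+9+34+20+26+33 = 139
00→C4→P6→T4→E3→L7→00: 17+10+26+25+34+13 = 125
00→C4→P6→T4→L7→E3→00: 17+10+26+39+34+26 = 152
… (46 more)
00→P6→C4→E3→T4→L7→00: 7+10+9+25+39+13 = 103  ← best
The minimum is 103.
One optimal route: 00 → P6 → C4 → E3 → T4 → L7 → 00 (or its reverse).

Shortest round trip = 103 miles.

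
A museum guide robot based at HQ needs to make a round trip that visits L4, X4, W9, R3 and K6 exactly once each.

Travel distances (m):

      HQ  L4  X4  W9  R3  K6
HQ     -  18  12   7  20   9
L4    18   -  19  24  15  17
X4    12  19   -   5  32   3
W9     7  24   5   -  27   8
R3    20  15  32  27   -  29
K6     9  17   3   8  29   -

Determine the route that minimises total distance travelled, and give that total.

67 m — the shortest possible round trip.

HQ→L4→X4→W9→R3→K6→HQ: 18+19+5+27+29+9 = 107
HQ→L4→X4→W9→K6→R3→HQ: 18+19+5+8+29+20 = 99
HQ→L4→X4→R3→W9→K6→HQ: 18+19+32+27+8+9 = 113
HQ→L4→X4→R3→K6→W9→HQ: 18+19+32+29+8+7 = 113
HQ→L4→X4→K6→W9→R3→HQ: 18+19+3+8+27+20 = 95
HQ→L4→X4→K6→R3→W9→HQ: 18+19+3+29+27+7 = 103
HQ→L4→W9→X4→R3→K6→HQ: 18+24+5+32+29+9 = 117
HQ→L4→W9→X4→K6→R3→HQ: 18+24+5+3+29+20 = 99
HQ→L4→W9→R3→X4→K6→HQ: 18+24+27+32+3+9 = 113
HQ→L4→W9→R3→K6→X4→HQ: 18+24+27+29+3+12 = 113
HQ→L4→W9→K6→X4→R3→HQ: 18+24+8+3+32+20 = 105
HQ→L4→W9→K6→R3→X4→HQ: 18+24+8+29+32+12 = 123
HQ→L4→R3→X4→W9→K6→HQ: 18+15+32+5+8+9 = 87
HQ→L4→R3→X4→K6→W9→HQ: 18+15+32+3+8+7 = 83
… (46 more)
HQ→W9→X4→K6→L4→R3→HQ: 7+5+3+17+15+20 = 67  ← best
The minimum is 67.
One optimal route: HQ → W9 → X4 → K6 → L4 → R3 → HQ (or its reverse).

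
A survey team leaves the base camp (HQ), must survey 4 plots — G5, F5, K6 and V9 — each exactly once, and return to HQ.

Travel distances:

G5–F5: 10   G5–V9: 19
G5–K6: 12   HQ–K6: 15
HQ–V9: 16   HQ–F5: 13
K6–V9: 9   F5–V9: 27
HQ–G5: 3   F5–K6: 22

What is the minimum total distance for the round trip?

Minimum total distance: 60.

With 4 stops there are 4!/2 = 12 distinct round trips (a route and its reverse cost the same).
HQ - G5 - F5 - K6 - V9 - HQ: 3+10+22+9+16 = 60
HQ - G5 - F5 - V9 - K6 - HQ: 3+10+27+9+15 = 64
HQ - G5 - K6 - F5 - V9 - HQ: 3+12+22+27+16 = 80
HQ - G5 - K6 - V9 - F5 - HQ: 3+12+9+27+13 = 64
HQ - G5 - V9 - F5 - K6 - HQ: 3+19+27+22+15 = 86
HQ - G5 - V9 - K6 - F5 - HQ: 3+19+9+22+13 = 66
HQ - F5 - G5 - K6 - V9 - HQ: 13+10+12+9+16 = 60
HQ - F5 - G5 - V9 - K6 - HQ: 13+10+19+9+15 = 66
HQ - F5 - K6 - G5 - V9 - HQ: 13+22+12+19+16 = 82
HQ - F5 - V9 - G5 - K6 - HQ: 13+27+19+12+15 = 86
HQ - K6 - G5 - F5 - V9 - HQ: 15+12+10+27+16 = 80
HQ - K6 - F5 - G5 - V9 - HQ: 15+22+10+19+16 = 82
The minimum is 60.
One optimal route: HQ → G5 → F5 → K6 → V9 → HQ (or its reverse).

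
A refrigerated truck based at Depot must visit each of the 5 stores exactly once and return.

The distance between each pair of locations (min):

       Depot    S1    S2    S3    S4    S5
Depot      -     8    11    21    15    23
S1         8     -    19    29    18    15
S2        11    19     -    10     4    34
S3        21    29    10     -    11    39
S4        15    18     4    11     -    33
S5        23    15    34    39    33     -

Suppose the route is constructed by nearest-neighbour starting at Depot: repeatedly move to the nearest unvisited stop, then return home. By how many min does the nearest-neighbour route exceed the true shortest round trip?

Excess over optimum: 3 min.

Depot: S1=8, S2=11, S4=15, S3=21, S5=23 ⇒ S1
S1: S5=15, S4=18, S2=19, S3=29 ⇒ S5
S5: S4=33, S2=34, S3=39 ⇒ S4
S4: S2=4, S3=11 ⇒ S2
S2: S3=10 ⇒ S3
NN route Depot → S1 → S5 → S4 → S2 → S3 → Depot costs 91.
Optimal: Depot → S1 → S5 → S3 → S4 → S2 → Depot costs 88 (by enumerating all 60 distinct tours).
Excess = 91 − 88 = 3.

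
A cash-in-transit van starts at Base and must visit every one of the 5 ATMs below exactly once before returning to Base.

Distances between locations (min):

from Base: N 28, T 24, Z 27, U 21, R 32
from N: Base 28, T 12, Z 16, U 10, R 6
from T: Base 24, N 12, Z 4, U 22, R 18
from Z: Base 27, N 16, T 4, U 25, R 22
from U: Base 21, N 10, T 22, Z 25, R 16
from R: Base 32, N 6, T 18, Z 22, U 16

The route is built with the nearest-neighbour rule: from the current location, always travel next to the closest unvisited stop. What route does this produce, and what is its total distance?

Nearest-neighbour total = 86 min; route Base → U → N → R → T → Z → Base.

At Base the remaining stops are U 21, T 24, Z 27, N 28, R 32; go to U.
At U the remaining stops are N 10, R 16, T 22, Z 25; go to N.
At N the remaining stops are R 6, T 12, Z 16; go to R.
At R the remaining stops are T 18, Z 22; go to T.
At T the remaining stops are Z 4; go to Z.
Return Z→Base: 27.
Total = 21 + 10 + 6 + 18 + 4 + 27 = 86.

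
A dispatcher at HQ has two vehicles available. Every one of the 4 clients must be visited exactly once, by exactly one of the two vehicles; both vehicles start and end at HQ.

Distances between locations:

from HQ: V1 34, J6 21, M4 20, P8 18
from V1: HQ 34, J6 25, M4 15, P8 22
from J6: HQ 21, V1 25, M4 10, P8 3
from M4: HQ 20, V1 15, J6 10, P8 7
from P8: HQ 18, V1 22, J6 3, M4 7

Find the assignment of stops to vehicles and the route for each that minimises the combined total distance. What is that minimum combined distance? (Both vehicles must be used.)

There are 2^3 − 1 = 7 ways to divide the 4 stops into two non-empty groups. For each, the best each vehicle can do is its own shortest tour through its group:
  {V1} + {J6, M4, P8}: 68 + 51 = 119
  {J6} + {V1, M4, P8}: 42 + 74 = 116
  {V1, J6} + {M4, P8}: 80 + 45 = 125
  {M4} + {V1, J6, P8}: 40 + 80 = 120
  {V1, M4} + {J6, P8}: 69 + 42 = 111
  {J6, M4} + {V1, P8}: 51 + 74 = 125
  … (7 splits in total)
Best: vehicle 1 HQ → V1 → M4 → HQ = 69; vehicle 2 HQ → J6 → P8 → HQ = 42; combined 111.

111 — the smallest possible combined total.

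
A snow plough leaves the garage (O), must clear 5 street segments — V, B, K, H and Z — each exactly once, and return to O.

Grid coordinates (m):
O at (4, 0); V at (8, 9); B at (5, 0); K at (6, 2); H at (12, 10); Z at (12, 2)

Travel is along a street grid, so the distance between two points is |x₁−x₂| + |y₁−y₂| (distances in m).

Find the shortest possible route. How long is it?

Minimum total distance: 36 m.

With 5 stops there are 5!/2 = 60 distinct round trips (a route and its reverse cost the same).
O - V - B - K - H - Z - O: 13+12+3+14+8+10 = 60
O - V - B - K - Z - H - O: 13+12+3+6+8+18 = 60
O - V - B - H - K - Z - O: 13+12+17+14+6+10 = 72
O - V - B - H - Z - K - O: 13+12+17+8+6+4 = 60
O - V - B - Z - K - H - O: 13+12+9+6+14+18 = 72
O - V - B - Z - H - K - O: 13+12+9+8+14+4 = 60
O - V - K - B - H - Z - O: 13+9+3+17+8+10 = 60
O - V - K - B - Z - H - O: 13+9+3+9+8+18 = 60
O - V - K - H - B - Z - O: 13+9+14+17+9+10 = 72
O - V - K - H - Z - B - O: 13+9+14+8+9+1 = 54
O - V - K - Z - B - H - O: 13+9+6+9+17+18 = 72
O - V - K - Z - H - B - O: 13+9+6+8+17+1 = 54
O - V - H - B - K - Z - O: 13+5+17+3+6+10 = 54
O - V - H - B - Z - K - O: 13+5+17+9+6+4 = 54
… (46 more)
O - V - H - Z - K - B - O: 13+5+8+6+3+1 = 36  ← best
The minimum is 36.
One optimal route: O → V → H → Z → K → B → O (or its reverse).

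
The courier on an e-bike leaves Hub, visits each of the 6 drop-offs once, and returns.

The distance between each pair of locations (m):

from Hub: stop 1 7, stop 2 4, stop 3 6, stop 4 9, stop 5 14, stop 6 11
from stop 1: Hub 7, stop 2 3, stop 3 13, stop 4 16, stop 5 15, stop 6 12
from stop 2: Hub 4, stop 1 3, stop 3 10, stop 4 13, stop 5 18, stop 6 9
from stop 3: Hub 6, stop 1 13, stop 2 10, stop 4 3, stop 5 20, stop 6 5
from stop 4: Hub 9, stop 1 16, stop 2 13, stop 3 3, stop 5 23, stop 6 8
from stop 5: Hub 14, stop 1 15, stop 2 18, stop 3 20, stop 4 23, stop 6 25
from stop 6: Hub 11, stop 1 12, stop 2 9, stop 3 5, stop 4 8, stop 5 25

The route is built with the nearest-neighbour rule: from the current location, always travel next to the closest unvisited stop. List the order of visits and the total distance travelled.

At Hub the remaining stops are stop 2 4, stop 3 6, stop 1 7, stop 4 9, stop 6 11, stop 5 14; go to stop 2.
At stop 2 the remaining stops are stop 1 3, stop 6 9, stop 3 10, stop 4 13, stop 5 18; go to stop 1.
At stop 1 the remaining stops are stop 6 12, stop 3 13, stop 5 15, stop 4 16; go to stop 6.
At stop 6 the remaining stops are stop 3 5, stop 4 8, stop 5 25; go to stop 3.
At stop 3 the remaining stops are stop 4 3, stop 5 20; go to stop 4.
At stop 4 the remaining stops are stop 5 23; go to stop 5.
Return stop 5→Hub: 14.
Total = 4 + 3 + 12 + 5 + 3 + 23 + 14 = 64.

Nearest-neighbour total = 64 m; route Hub → stop 2 → stop 1 → stop 6 → stop 3 → stop 4 → stop 5 → Hub.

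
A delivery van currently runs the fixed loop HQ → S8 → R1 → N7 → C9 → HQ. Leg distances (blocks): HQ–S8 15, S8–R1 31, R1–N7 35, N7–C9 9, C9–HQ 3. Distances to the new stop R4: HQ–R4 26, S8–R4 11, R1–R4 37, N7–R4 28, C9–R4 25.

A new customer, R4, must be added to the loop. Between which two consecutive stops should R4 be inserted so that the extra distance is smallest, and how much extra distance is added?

Adding 17 blocks by placing R4 on the S8–R1 leg.

Insertion cost between consecutive stops i–j is d(i,R4) + d(R4,j) − d(i,j):
  between HQ and S8: 26 + 11 − 15 = 22
  between S8 and R1: 11 + 37 − 31 = 17
  between R1 and N7: 37 + 28 − 35 = 30
  between N7 and C9: 28 + 25 − 9 = 44
  between C9 and HQ: 25 + 26 − 3 = 48
Cheapest insertion is between S8 and R1, adding 17.
New total = 93 + 17 = 110.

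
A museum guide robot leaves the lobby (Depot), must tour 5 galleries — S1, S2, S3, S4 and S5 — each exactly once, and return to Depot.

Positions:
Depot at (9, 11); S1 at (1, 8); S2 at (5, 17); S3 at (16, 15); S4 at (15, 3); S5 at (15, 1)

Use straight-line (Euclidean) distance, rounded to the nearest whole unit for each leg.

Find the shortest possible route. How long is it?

55 — the shortest possible round trip.

There are 60 distinct closed tours to check (reversals are equivalent).
Depot-S1-S2-S3-S4-S5-Depot: 9+10+11+12+2+12 = 56
Depot-S1-S2-S3-S5-S4-Depot: 9+10+11+14+2+10 = 56
Depot-S1-S2-S4-S3-S5-Depot: 9+10+17+12+14+12 = 74
Depot-S1-S2-S4-S5-S3-Depot: 9+10+17+2+14+8 = 60
Depot-S1-S2-S5-S3-S4-Depot: 9+10+19+14+12+10 = 74
Depot-S1-S2-S5-S4-S3-Depot: 9+10+19+2+12+8 = 60
Depot-S1-S3-S2-S4-S5-Depot: 9+17+11+17+2+12 = 68
Depot-S1-S3-S2-S5-S4-Depot: 9+17+11+19+2+10 = 68
Depot-S1-S3-S4-S2-S5-Depot: 9+17+12+17+19+12 = 86
Depot-S1-S3-S4-S5-S2-Depot: 9+17+12+2+19+7 = 66
Depot-S1-S3-S5-S2-S4-Depot: 9+17+14+19+17+10 = 86
Depot-S1-S3-S5-S4-S2-Depot: 9+17+14+2+17+7 = 66
Depot-S1-S4-S2-S3-S5-Depot: 9+15+17+11+14+12 = 78
Depot-S1-S4-S2-S5-S3-Depot: 9+15+17+19+14+8 = 82
… (46 more)
Depot-S2-S1-S5-S4-S3-Depot: 7+10+16+2+12+8 = 55  ← best
The minimum is 55.
One optimal route: Depot → S2 → S1 → S5 → S4 → S3 → Depot (or its reverse).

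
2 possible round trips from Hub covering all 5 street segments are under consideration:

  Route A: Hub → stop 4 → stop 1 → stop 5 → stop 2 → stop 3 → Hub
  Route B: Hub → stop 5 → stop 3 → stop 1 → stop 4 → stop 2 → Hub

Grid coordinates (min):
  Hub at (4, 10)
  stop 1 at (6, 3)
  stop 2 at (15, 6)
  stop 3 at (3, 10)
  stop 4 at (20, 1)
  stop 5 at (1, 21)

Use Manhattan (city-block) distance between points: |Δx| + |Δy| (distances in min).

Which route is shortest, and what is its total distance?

Route A: 25 + 16 + 23 + 29 + 16 + 1 = 110
Route B: 14 + 13 + 10 + 16 + 10 + 15 = 78

Shortest is Route B, total 78 min.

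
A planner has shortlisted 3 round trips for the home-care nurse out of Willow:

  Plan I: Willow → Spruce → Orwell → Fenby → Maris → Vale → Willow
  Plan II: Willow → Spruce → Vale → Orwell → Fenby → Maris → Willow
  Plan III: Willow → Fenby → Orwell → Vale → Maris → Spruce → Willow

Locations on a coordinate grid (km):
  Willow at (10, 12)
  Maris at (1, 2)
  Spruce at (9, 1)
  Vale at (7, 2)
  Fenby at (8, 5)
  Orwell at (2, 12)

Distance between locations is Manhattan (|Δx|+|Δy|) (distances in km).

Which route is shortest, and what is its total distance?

Plan I: 12 + 18 + 13 + 10 + 6 + 13 = 72
Plan II: 12 + 3 + 15 + 13 + 10 + 19 = 72
Plan III: 9 + 13 + 15 + 6 + 9 + 12 = 64

64 km — Plan III is the shortest.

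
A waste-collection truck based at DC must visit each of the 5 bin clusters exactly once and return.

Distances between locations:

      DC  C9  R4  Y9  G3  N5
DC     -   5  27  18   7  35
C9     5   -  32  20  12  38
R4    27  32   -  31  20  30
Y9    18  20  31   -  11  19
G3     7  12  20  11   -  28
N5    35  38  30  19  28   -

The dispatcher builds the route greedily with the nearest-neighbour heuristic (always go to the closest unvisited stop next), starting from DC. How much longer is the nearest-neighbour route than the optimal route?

The nearest-neighbour route is 3 longer than optimal.

From DC: C9=5, G3=7, Y9=18, R4=27, N5=35 → choose C9 (5).
From C9: G3=12, Y9=20, R4=32, N5=38 → choose G3 (12).
From G3: Y9=11, R4=20, N5=28 → choose Y9 (11).
From Y9: N5=19, R4=31 → choose N5 (19).
From N5: R4=30 → choose R4 (30).
NN route DC → C9 → G3 → Y9 → N5 → R4 → DC costs 104.
Optimal: DC → C9 → Y9 → N5 → R4 → G3 → DC costs 101 (by enumerating all 60 distinct tours).
Excess = 104 − 101 = 3.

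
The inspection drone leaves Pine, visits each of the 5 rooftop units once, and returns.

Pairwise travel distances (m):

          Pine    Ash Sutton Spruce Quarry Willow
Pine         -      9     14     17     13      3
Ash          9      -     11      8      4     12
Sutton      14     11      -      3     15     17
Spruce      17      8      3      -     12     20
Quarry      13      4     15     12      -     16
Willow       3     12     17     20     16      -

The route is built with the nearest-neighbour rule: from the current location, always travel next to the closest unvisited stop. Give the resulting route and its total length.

At Pine the remaining stops are Willow 3, Ash 9, Quarry 13, Sutton 14, Spruce 17; go to Willow.
At Willow the remaining stops are Ash 12, Quarry 16, Sutton 17, Spruce 20; go to Ash.
At Ash the remaining stops are Quarry 4, Spruce 8, Sutton 11; go to Quarry.
At Quarry the remaining stops are Spruce 12, Sutton 15; go to Spruce.
At Spruce the remaining stops are Sutton 3; go to Sutton.
Return Sutton→Pine: 14.
Total = 3 + 12 + 4 + 12 + 3 + 14 = 48.

Total distance 48 m via the nearest-neighbour route Pine → Willow → Ash → Quarry → Spruce → Sutton → Pine.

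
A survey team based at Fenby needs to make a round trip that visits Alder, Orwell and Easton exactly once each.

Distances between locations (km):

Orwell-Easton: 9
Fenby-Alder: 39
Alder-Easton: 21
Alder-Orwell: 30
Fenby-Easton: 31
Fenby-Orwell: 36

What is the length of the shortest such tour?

Fenby→Alder→Orwell→Easton→Fenby: 39+30+9+31 = 109
Fenby→Alder→Easton→Orwell→Fenby: 39+21+9+36 = 105
Fenby→Orwell→Alder→Easton→Fenby: 36+30+21+31 = 118
The minimum is 105.
One optimal route: Fenby → Alder → Easton → Orwell → Fenby (or its reverse).

Shortest round trip = 105 km.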